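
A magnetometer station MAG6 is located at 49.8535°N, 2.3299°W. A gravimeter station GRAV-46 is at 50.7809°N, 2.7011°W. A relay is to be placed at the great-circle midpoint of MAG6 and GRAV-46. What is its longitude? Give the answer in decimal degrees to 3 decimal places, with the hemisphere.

2.514°W

Bx = cos φ₂ cos Δλ = 0.632274,  By = cos φ₂ sin Δλ = -0.004096
φₘ = atan2(sin φ₁ + sin φ₂, √((cos φ₁ + Bx)² + By²)) = 50.31735°
λₘ = λ₁ + atan2(By, cos φ₁ + Bx) = -2.51369°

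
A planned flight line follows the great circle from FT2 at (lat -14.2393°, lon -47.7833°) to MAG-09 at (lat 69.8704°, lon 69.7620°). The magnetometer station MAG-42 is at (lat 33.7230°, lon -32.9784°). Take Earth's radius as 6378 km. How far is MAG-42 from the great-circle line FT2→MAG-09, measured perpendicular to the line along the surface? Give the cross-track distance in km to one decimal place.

272.8 km

δ₁₃ = central angle FT2→MAG-42 = 0.872576 rad  (haversine)
θ₁₃ = bearing FT2→MAG-42 = 16.109°,  θ₁₂ = bearing FT2→MAG-09 = 19.308°
dₓₜ = R·arcsin(sin δ₁₃ · sin(θ₁₃ − θ₁₂)) = 6378·arcsin(0.76599·sin(-3.200°)) = -272.763 km
|dₓₜ| = 272.763 km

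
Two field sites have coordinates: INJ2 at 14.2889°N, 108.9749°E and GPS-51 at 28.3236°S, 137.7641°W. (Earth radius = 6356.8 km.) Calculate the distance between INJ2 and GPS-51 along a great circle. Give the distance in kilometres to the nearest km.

12981 km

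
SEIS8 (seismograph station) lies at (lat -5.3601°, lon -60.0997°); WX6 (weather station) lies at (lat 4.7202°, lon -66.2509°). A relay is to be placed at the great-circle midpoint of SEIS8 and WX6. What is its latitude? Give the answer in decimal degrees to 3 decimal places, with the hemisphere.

Bx = cos φ₂ cos Δλ = 0.990871,  By = cos φ₂ sin Δλ = -0.106789
φₘ = atan2(sin φ₁ + sin φ₂, √((cos φ₁ + Bx)² + By²)) = -0.32041°
λₘ = λ₁ + atan2(By, cos φ₁ + Bx) = -63.17682°

0.320°S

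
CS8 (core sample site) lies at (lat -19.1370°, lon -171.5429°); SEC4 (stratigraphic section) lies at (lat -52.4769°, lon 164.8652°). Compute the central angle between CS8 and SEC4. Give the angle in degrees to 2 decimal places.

38.06°

Δφ = -33.3399°,  Δλ = -23.5919°
a = sin²(Δφ/2) + cos φ₁ cos φ₂ sin²(Δλ/2) = 0.106335
c = 2·arcsin(√a) = 0.664329 rad = 38.0632°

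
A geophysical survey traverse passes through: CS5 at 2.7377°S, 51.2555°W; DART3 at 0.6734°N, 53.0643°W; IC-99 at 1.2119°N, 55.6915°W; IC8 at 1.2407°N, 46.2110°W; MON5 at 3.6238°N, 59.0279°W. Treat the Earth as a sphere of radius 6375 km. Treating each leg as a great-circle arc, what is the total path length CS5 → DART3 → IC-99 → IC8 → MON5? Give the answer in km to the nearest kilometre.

3232 km

CS5→DART3: c = 0.067383 rad, d = 429.56 km
DART3→IC-99: c = 0.046800 rad, d = 298.35 km
IC-99→IC8: c = 0.165429 rad, d = 1054.61 km
IC8→MON5: c = 0.227316 rad, d = 1449.14 km
Total = 429.56 + 298.35 + 1054.61 + 1449.14 = 3231.67 km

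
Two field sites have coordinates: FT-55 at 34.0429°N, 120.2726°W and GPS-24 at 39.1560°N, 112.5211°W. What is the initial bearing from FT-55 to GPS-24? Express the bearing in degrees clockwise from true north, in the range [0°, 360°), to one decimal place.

Δλ = 7.7515°
y = sin Δλ · cos φ₂ = 0.104588
x = cos φ₁ sin φ₂ − sin φ₁ cos φ₂ cos Δλ = 0.093089
θ = atan2(y, x) = 48.3292° → 48.3292° (mod 360°)

48.3°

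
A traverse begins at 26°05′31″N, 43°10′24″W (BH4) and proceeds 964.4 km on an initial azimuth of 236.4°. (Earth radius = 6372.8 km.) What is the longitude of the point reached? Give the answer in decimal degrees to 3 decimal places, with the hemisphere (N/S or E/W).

50.908°W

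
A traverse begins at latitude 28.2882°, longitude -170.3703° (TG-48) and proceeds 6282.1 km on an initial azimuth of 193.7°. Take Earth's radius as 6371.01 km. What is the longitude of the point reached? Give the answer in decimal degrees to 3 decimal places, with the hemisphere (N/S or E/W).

176.840°E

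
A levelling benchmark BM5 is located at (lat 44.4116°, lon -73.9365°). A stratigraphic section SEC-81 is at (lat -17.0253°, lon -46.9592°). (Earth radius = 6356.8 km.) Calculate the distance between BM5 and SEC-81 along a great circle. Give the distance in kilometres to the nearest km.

Δφ = -61.4369°,  Δλ = 26.9773°
a = sin²(Δφ/2) + cos φ₁ cos φ₂ sin²(Δλ/2) = 0.298098
c = 2·arcsin(√a) = 1.155125 rad = 66.1838°
d = R·c = 6356.8 × 1.155125 = 7342.9 km

7343 km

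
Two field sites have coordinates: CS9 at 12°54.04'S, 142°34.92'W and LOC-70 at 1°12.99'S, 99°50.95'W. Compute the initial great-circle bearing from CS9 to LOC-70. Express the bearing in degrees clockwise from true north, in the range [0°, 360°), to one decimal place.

CS9: φ = -12.90067°, λ = -142.58200°
LOC-70: φ = -1.21650°, λ = -99.84917°
Δλ = 42.7328°
y = sin Δλ · cos φ₂ = 0.678428
x = cos φ₁ sin φ₂ − sin φ₁ cos φ₂ cos Δλ = 0.143260
θ = atan2(y, x) = 78.0763° → 78.0763° (mod 360°)

78.1°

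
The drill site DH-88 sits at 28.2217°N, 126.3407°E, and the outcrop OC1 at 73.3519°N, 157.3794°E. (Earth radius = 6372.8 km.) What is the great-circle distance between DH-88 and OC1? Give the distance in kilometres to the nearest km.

Δφ = 45.1302°,  Δλ = 31.0387°
a = sin²(Δφ/2) + cos φ₁ cos φ₂ sin²(Δλ/2) = 0.165323
c = 2·arcsin(√a) = 0.837457 rad = 47.9828°
d = R·c = 6372.8 × 0.837457 = 5336.9 km

5337 km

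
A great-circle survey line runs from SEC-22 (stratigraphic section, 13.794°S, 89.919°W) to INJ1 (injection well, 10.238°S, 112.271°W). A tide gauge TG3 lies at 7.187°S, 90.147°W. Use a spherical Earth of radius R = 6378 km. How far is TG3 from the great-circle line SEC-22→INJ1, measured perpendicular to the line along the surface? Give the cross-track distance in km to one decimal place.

δ₁₃ = central angle SEC-22→TG3 = 0.115380 rad  (haversine)
θ₁₃ = bearing SEC-22→TG3 = 358.035°,  θ₁₂ = bearing SEC-22→INJ1 = 276.765°
dₓₜ = R·arcsin(sin δ₁₃ · sin(θ₁₃ − θ₁₂)) = 6378·arcsin(0.11512·sin(81.270°)) = 727.331 km
|dₓₜ| = 727.331 km

727.3 km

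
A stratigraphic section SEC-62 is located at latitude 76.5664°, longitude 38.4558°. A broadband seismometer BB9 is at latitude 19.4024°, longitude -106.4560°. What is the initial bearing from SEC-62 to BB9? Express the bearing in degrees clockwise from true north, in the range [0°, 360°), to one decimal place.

Δλ = -144.9118°
y = sin Δλ · cos φ₂ = -0.542191
x = cos φ₁ sin φ₂ − sin φ₁ cos φ₂ cos Δλ = 0.827857
θ = atan2(y, x) = -33.2221° → 326.7779° (mod 360°)

326.8°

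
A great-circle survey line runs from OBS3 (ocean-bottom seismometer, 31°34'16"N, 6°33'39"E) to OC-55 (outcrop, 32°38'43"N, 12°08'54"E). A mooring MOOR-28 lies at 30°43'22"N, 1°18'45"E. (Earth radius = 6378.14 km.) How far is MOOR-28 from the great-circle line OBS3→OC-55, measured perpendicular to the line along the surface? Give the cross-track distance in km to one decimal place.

OBS3: φ = +31.57111°, λ = +6.56083°
OC-55: φ = +32.64528°, λ = +12.14833°
MOOR-28: φ = +30.72278°, λ = +1.31250°
δ₁₃ = central angle OBS3→MOOR-28 = 0.079773 rad  (haversine)
θ₁₃ = bearing OBS3→MOOR-28 = 260.670°,  θ₁₂ = bearing OBS3→OC-55 = 75.737°
dₓₜ = R·arcsin(sin δ₁₃ · sin(θ₁₃ − θ₁₂)) = 6378.14·arcsin(0.07969·sin(184.933°)) = -43.709 km
|dₓₜ| = 43.709 km

43.7 km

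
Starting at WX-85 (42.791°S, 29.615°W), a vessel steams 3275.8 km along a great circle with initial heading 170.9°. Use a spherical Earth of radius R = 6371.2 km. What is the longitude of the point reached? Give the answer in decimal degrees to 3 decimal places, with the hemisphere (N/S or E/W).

15.489°W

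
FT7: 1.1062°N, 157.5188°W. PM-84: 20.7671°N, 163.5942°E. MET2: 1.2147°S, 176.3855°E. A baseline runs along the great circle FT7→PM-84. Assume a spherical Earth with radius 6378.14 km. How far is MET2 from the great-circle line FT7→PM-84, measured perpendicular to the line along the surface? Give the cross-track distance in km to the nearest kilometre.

1638 km

δ₁₃ = central angle FT7→MET2 = 0.457222 rad  (haversine)
θ₁₃ = bearing FT7→MET2 = 264.993°,  θ₁₂ = bearing FT7→PM-84 = 300.113°
dₓₜ = R·arcsin(sin δ₁₃ · sin(θ₁₃ − θ₁₂)) = 6378.14·arcsin(0.44146·sin(-35.120°)) = -1637.781 km
|dₓₜ| = 1637.781 km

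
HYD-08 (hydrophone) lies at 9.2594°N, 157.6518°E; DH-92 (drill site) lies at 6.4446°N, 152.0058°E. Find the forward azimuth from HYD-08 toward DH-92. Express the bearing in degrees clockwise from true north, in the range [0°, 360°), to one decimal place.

243.7°

Δλ = -5.6460°
y = sin Δλ · cos φ₂ = -0.097760
x = cos φ₁ sin φ₂ − sin φ₁ cos φ₂ cos Δλ = -0.048332
θ = atan2(y, x) = -116.3075° → 243.6925° (mod 360°)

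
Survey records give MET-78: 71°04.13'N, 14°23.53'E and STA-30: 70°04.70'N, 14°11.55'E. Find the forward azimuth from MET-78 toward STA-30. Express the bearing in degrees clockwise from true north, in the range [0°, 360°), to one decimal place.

183.9°

MET-78: φ = +71.06883°, λ = +14.39217°
STA-30: φ = +70.07833°, λ = +14.19250°
Δλ = -0.1997°
y = sin Δλ · cos φ₂ = -0.001187
x = cos φ₁ sin φ₂ − sin φ₁ cos φ₂ cos Δλ = -0.017285
θ = atan2(y, x) = -176.0701° → 183.9299° (mod 360°)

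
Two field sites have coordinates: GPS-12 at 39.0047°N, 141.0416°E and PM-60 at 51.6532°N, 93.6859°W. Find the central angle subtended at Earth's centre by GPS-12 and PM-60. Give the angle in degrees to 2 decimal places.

77.57°

Δφ = 12.6485°,  Δλ = 125.2725°
a = sin²(Δφ/2) + cos φ₁ cos φ₂ sin²(Δλ/2) = 0.392402
c = 2·arcsin(√a) = 1.353903 rad = 77.5729°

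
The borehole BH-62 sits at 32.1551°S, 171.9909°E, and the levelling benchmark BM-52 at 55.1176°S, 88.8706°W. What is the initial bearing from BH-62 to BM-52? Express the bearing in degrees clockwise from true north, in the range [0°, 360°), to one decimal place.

142.8°

Δλ = 99.1385°
y = sin Δλ · cos φ₂ = 0.564635
x = cos φ₁ sin φ₂ − sin φ₁ cos φ₂ cos Δλ = -0.742838
θ = atan2(y, x) = 142.7614° → 142.7614° (mod 360°)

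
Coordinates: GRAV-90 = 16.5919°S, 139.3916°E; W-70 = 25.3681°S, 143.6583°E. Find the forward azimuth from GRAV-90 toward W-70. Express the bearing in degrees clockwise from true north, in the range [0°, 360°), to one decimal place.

156.3°

Δλ = 4.2667°
y = sin Δλ · cos φ₂ = 0.067225
x = cos φ₁ sin φ₂ − sin φ₁ cos φ₂ cos Δλ = -0.153290
θ = atan2(y, x) = 156.3203° → 156.3203° (mod 360°)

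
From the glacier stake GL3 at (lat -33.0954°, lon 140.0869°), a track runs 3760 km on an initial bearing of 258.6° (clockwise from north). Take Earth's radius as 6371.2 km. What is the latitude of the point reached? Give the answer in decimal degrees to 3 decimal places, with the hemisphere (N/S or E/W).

33.081°S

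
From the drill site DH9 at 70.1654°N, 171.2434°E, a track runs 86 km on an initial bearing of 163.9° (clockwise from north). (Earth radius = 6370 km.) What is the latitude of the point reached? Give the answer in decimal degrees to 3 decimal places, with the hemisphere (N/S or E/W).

δ = d/R = 86/6370 = 0.013501 rad
φ₂ = arcsin(sin φ₁ cos δ + cos φ₁ sin δ cos θ)
   = arcsin(0.94068·0.99991 + 0.33931·0.01350·-0.96078) = 69.42113°
λ₂ = λ₁ + atan2(sin θ sin δ cos φ₁, cos δ − sin φ₁ sin φ₂) = 171.85368°

69.421°N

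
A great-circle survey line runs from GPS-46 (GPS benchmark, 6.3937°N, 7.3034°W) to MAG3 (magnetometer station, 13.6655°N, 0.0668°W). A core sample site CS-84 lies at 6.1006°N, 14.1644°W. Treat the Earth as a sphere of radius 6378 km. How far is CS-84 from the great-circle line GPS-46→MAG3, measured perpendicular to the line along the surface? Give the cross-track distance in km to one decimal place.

δ₁₃ = central angle GPS-46→CS-84 = 0.119145 rad  (haversine)
θ₁₃ = bearing GPS-46→CS-84 = 267.916°,  θ₁₂ = bearing GPS-46→MAG3 = 43.845°
dₓₜ = R·arcsin(sin δ₁₃ · sin(θ₁₃ − θ₁₂)) = 6378·arcsin(0.11886·sin(224.071°)) = -527.904 km
|dₓₜ| = 527.904 km

527.9 km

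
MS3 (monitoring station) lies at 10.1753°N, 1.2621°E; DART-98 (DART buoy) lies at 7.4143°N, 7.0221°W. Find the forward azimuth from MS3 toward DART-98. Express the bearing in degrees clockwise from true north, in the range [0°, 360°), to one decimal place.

252.0°

Δλ = -8.2842°
y = sin Δλ · cos φ₂ = -0.142879
x = cos φ₁ sin φ₂ − sin φ₁ cos φ₂ cos Δλ = -0.046342
θ = atan2(y, x) = -107.9702° → 252.0298° (mod 360°)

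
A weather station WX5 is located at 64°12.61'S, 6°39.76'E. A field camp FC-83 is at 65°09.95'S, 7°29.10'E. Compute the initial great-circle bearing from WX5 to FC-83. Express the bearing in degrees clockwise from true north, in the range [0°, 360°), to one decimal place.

160.2°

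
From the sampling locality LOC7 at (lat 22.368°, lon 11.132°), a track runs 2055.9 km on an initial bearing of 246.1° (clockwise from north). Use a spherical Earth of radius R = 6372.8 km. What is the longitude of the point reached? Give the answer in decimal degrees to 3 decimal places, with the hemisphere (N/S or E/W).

6.250°W

δ = d/R = 2055.9/6372.8 = 0.322605 rad
φ₂ = arcsin(sin φ₁ cos δ + cos φ₁ sin δ cos θ)
   = arcsin(0.38055·0.94841 + 0.92476·0.31704·-0.40514) = 14.01294°
λ₂ = λ₁ + atan2(sin θ sin δ cos φ₁, cos δ − sin φ₁ sin φ₂) = -6.25019°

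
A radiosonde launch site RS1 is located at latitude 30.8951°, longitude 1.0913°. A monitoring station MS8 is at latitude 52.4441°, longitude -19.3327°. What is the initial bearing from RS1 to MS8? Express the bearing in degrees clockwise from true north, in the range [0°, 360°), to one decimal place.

Δλ = -20.4240°
y = sin Δλ · cos φ₂ = -0.212706
x = cos φ₁ sin φ₂ − sin φ₁ cos φ₂ cos Δλ = 0.386972
θ = atan2(y, x) = -28.7962° → 331.2038° (mod 360°)

331.2°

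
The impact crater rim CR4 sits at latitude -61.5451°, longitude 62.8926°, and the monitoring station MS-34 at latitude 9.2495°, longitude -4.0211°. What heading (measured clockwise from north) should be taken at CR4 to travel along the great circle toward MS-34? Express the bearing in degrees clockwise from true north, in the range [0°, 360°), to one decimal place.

294.7°

Δλ = -66.9137°
y = sin Δλ · cos φ₂ = -0.907954
x = cos φ₁ sin φ₂ − sin φ₁ cos φ₂ cos Δλ = 0.416848
θ = atan2(y, x) = -65.3398° → 294.6602° (mod 360°)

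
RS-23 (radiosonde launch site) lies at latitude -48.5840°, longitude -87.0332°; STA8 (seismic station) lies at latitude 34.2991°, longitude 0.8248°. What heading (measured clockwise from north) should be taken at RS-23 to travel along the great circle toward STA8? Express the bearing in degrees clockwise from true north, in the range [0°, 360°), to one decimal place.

Δλ = 87.8580°
y = sin Δλ · cos φ₂ = 0.825530
x = cos φ₁ sin φ₂ − sin φ₁ cos φ₂ cos Δλ = 0.395931
θ = atan2(y, x) = 64.3772° → 64.3772° (mod 360°)

64.4°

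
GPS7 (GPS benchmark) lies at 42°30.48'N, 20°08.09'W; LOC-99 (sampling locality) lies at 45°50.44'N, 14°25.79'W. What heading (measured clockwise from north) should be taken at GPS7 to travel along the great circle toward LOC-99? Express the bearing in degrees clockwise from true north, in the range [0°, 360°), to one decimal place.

48.9°

GPS7: φ = +42.50800°, λ = -20.13483°
LOC-99: φ = +45.84067°, λ = -14.42983°
Δλ = 5.7050°
y = sin Δλ · cos φ₂ = 0.069252
x = cos φ₁ sin φ₂ − sin φ₁ cos φ₂ cos Δλ = 0.060465
θ = atan2(y, x) = 48.8755° → 48.8755° (mod 360°)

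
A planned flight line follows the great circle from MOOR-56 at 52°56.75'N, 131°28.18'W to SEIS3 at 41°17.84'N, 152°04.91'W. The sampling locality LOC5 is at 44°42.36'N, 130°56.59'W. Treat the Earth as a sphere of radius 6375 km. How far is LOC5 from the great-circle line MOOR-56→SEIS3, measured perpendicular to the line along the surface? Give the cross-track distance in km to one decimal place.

801.0 km

MOOR-56: φ = +52.94583°, λ = -131.46967°
SEIS3: φ = +41.29733°, λ = -152.08183°
LOC5: φ = +44.70600°, λ = -130.94317°
δ₁₃ = central angle MOOR-56→LOC5 = 0.143938 rad  (haversine)
θ₁₃ = bearing MOOR-56→LOC5 = 177.390°,  θ₁₂ = bearing MOOR-56→SEIS3 = 238.273°
dₓₜ = R·arcsin(sin δ₁₃ · sin(θ₁₃ − θ₁₂)) = 6375·arcsin(0.14344·sin(-60.882°)) = -800.981 km
|dₓₜ| = 800.981 km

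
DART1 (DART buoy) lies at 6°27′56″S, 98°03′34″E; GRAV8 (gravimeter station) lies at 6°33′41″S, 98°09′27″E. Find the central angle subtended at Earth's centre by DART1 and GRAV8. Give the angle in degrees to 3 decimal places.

DART1: φ = -6.46556°, λ = +98.05944°
GRAV8: φ = -6.56139°, λ = +98.15750°
Δφ = -0.0958°,  Δλ = 0.0981°
a = sin²(Δφ/2) + cos φ₁ cos φ₂ sin²(Δλ/2) = 0.000001
c = 2·arcsin(√a) = 0.002385 rad = 0.1367°

0.137°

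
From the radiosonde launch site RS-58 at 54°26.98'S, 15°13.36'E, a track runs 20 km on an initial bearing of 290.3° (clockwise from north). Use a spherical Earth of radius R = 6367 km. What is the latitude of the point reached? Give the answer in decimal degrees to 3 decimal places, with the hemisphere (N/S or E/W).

RS-58: φ = -54.44967°, λ = +15.22267°
δ = d/R = 20/6367 = 0.003141 rad
φ₂ = arcsin(sin φ₁ cos δ + cos φ₁ sin δ cos θ)
   = arcsin(-0.81361·1.00000 + 0.58142·0.00314·0.34694) = -54.38688°
λ₂ = λ₁ + atan2(sin θ sin δ cos φ₁, cos δ − sin φ₁ sin φ₂) = 14.93279°

54.387°S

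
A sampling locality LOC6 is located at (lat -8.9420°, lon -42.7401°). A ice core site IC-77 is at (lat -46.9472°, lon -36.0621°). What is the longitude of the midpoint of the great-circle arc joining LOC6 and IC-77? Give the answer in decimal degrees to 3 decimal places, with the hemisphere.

40.012°W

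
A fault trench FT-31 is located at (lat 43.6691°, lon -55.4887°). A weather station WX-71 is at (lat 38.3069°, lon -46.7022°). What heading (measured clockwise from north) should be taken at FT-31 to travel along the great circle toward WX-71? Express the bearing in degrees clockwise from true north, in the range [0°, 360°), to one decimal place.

126.0°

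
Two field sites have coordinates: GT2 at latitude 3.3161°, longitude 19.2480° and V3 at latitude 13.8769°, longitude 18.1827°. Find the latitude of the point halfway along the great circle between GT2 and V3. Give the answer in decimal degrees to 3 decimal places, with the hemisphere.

8.597°N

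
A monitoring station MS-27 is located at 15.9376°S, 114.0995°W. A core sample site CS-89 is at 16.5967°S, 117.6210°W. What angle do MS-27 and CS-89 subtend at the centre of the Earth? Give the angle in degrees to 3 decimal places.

Δφ = -0.6591°,  Δλ = -3.5215°
a = sin²(Δφ/2) + cos φ₁ cos φ₂ sin²(Δλ/2) = 0.000903
c = 2·arcsin(√a) = 0.060111 rad = 3.4441°

3.444°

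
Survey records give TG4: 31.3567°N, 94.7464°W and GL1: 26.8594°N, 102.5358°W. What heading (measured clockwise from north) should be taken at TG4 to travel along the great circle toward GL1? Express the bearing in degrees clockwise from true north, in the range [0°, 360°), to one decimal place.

238.5°

Δλ = -7.7894°
y = sin Δλ · cos φ₂ = -0.120911
x = cos φ₁ sin φ₂ − sin φ₁ cos φ₂ cos Δλ = -0.074129
θ = atan2(y, x) = -121.5119° → 238.4881° (mod 360°)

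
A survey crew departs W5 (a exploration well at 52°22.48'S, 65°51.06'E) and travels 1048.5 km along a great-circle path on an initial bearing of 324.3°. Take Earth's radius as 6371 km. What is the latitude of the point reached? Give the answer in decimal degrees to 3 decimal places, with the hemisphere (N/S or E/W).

44.435°S

W5: φ = -52.37467°, λ = +65.85100°
δ = d/R = 1048.5/6371 = 0.164574 rad
φ₂ = arcsin(sin φ₁ cos δ + cos φ₁ sin δ cos θ)
   = arcsin(-0.79202·0.98649 + 0.61050·0.16383·0.81208) = -44.43460°
λ₂ = λ₁ + atan2(sin θ sin δ cos φ₁, cos δ − sin φ₁ sin φ₂) = 58.15668°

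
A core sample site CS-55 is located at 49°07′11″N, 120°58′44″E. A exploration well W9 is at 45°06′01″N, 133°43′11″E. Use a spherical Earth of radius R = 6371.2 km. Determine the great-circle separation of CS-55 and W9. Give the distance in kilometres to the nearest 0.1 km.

CS-55: φ = +49.11972°, λ = +120.97889°
W9: φ = +45.10028°, λ = +133.71972°
Δφ = -4.0194°,  Δλ = 12.7408°
a = sin²(Δφ/2) + cos φ₁ cos φ₂ sin²(Δλ/2) = 0.006917
c = 2·arcsin(√a) = 0.166533 rad = 9.5417°
d = R·c = 6371.2 × 0.166533 = 1061.0 km

1061.0 km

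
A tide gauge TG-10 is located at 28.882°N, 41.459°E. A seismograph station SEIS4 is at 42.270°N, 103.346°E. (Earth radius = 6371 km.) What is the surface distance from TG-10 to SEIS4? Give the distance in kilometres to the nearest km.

Δφ = 13.3880°,  Δλ = 61.8870°
a = sin²(Δφ/2) + cos φ₁ cos φ₂ sin²(Δλ/2) = 0.184900
c = 2·arcsin(√a) = 0.888985 rad = 50.9351°
d = R·c = 6371 × 0.888985 = 5663.7 km

5664 km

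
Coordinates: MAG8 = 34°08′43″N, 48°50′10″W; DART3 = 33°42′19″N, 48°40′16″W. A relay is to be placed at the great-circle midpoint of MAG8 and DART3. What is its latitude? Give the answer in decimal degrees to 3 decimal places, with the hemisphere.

MAG8: φ = +34.14528°, λ = -48.83611°
DART3: φ = +33.70528°, λ = -48.67111°
Bx = cos φ₂ cos Δλ = 0.831900,  By = cos φ₂ sin Δλ = 0.002396
φₘ = atan2(sin φ₁ + sin φ₂, √((cos φ₁ + Bx)² + By²)) = 33.92531°
λₘ = λ₁ + atan2(By, cos φ₁ + Bx) = -48.75340°

33.925°N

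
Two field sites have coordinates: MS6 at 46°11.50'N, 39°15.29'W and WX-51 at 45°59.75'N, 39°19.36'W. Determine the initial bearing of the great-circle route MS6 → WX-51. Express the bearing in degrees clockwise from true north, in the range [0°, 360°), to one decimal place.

MS6: φ = +46.19167°, λ = -39.25483°
WX-51: φ = +45.99583°, λ = -39.32267°
Δλ = -0.0678°
y = sin Δλ · cos φ₂ = -0.000822
x = cos φ₁ sin φ₂ − sin φ₁ cos φ₂ cos Δλ = -0.003418
θ = atan2(y, x) = -166.4685° → 193.5315° (mod 360°)

193.5°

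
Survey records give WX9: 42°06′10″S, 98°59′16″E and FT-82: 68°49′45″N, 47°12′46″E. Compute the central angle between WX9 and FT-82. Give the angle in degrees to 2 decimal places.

117.35°

WX9: φ = -42.10278°, λ = +98.98778°
FT-82: φ = +68.82917°, λ = +47.21278°
Δφ = 110.9319°,  Δλ = -51.7750°
a = sin²(Δφ/2) + cos φ₁ cos φ₂ sin²(Δλ/2) = 0.729708
c = 2·arcsin(√a) = 2.048133 rad = 117.3494°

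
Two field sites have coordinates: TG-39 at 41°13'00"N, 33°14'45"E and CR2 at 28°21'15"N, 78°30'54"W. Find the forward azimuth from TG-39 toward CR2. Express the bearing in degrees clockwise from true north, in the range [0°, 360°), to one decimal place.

305.0°

TG-39: φ = +41.21667°, λ = +33.24583°
CR2: φ = +28.35417°, λ = -78.51500°
Δλ = -111.7608°
y = sin Δλ · cos φ₂ = -0.817317
x = cos φ₁ sin φ₂ − sin φ₁ cos φ₂ cos Δλ = 0.572219
θ = atan2(y, x) = -55.0034° → 304.9966° (mod 360°)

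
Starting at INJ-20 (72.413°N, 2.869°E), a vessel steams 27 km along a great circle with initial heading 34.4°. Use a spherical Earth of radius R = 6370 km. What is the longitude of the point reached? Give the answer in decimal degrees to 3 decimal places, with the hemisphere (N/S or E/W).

δ = d/R = 27/6370 = 0.004239 rad
φ₂ = arcsin(sin φ₁ cos δ + cos φ₁ sin δ cos θ)
   = arcsin(0.95326·0.99999 + 0.30215·0.00424·0.82511) = 72.61286°
λ₂ = λ₁ + atan2(sin θ sin δ cos φ₁, cos δ − sin φ₁ sin φ₂) = 3.32815°

3.328°E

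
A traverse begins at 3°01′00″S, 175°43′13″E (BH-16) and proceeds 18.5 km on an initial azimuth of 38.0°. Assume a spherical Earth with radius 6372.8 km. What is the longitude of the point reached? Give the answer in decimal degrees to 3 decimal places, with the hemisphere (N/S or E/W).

175.823°E

BH-16: φ = -3.01667°, λ = +175.72028°
δ = d/R = 18.5/6372.8 = 0.002903 rad
φ₂ = arcsin(sin φ₁ cos δ + cos φ₁ sin δ cos θ)
   = arcsin(-0.05263·1.00000 + 0.99861·0.00290·0.78801) = -2.88559°
λ₂ = λ₁ + atan2(sin θ sin δ cos φ₁, cos δ − sin φ₁ sin φ₂) = 175.82281°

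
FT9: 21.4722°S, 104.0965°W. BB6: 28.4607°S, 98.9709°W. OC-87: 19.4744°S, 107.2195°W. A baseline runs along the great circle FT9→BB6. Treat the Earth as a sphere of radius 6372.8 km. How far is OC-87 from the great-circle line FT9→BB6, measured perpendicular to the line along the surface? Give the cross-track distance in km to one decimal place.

158.0 km

δ₁₃ = central angle FT9→OC-87 = 0.061829 rad  (haversine)
θ₁₃ = bearing FT9→OC-87 = 303.772°,  θ₁₂ = bearing FT9→BB6 = 147.430°
dₓₜ = R·arcsin(sin δ₁₃ · sin(θ₁₃ − θ₁₂)) = 6372.8·arcsin(0.06179·sin(156.342°)) = 158.029 km
|dₓₜ| = 158.029 km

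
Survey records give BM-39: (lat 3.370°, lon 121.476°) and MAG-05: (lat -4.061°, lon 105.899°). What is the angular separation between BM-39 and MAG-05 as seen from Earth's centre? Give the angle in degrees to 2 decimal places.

17.25°

Δφ = -7.4310°,  Δλ = -15.5770°
a = sin²(Δφ/2) + cos φ₁ cos φ₂ sin²(Δλ/2) = 0.022486
c = 2·arcsin(√a) = 0.301044 rad = 17.2486°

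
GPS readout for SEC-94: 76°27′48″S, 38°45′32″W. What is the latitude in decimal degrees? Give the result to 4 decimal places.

76.4633°S

76° + 27′/60 + 48″/3600 = 76 + 0.45000 + 0.01333 = 76.4633°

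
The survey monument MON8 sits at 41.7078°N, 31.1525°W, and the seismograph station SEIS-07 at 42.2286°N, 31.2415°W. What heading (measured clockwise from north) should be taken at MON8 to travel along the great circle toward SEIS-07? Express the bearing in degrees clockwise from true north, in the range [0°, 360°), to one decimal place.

Δλ = -0.0890°
y = sin Δλ · cos φ₂ = -0.001150
x = cos φ₁ sin φ₂ − sin φ₁ cos φ₂ cos Δλ = 0.009090
θ = atan2(y, x) = -7.2115° → 352.7885° (mod 360°)

352.8°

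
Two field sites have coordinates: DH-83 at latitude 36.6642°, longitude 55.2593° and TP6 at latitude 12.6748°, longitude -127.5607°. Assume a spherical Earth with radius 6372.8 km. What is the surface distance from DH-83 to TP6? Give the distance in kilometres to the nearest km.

Δφ = -23.9894°,  Δλ = 177.1800°
a = sin²(Δφ/2) + cos φ₁ cos φ₂ sin²(Δλ/2) = 0.825317
c = 2·arcsin(√a) = 2.279216 rad = 130.5895°
d = R·c = 6372.8 × 2.279216 = 14525.0 km

14525 km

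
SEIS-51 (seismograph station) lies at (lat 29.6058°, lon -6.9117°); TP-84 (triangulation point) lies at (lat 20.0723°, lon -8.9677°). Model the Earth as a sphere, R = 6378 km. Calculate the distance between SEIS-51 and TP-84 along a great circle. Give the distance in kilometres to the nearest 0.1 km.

Δφ = -9.5335°,  Δλ = -2.0560°
a = sin²(Δφ/2) + cos φ₁ cos φ₂ sin²(Δλ/2) = 0.007168
c = 2·arcsin(√a) = 0.169536 rad = 9.7137°
d = R·c = 6378 × 0.169536 = 1081.3 km

1081.3 km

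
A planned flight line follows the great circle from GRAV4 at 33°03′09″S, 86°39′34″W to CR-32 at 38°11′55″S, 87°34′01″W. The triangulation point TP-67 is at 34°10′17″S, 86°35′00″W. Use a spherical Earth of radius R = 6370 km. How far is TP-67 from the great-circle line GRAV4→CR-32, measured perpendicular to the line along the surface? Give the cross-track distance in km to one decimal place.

GRAV4: φ = -33.05250°, λ = -86.65944°
CR-32: φ = -38.19861°, λ = -87.56694°
TP-67: φ = -34.17139°, λ = -86.58333°
δ₁₃ = central angle GRAV4→TP-67 = 0.019560 rad  (haversine)
θ₁₃ = bearing GRAV4→TP-67 = 176.779°,  θ₁₂ = bearing GRAV4→CR-32 = 187.896°
dₓₜ = R·arcsin(sin δ₁₃ · sin(θ₁₃ − θ₁₂)) = 6370·arcsin(0.01956·sin(-11.117°)) = -24.022 km
|dₓₜ| = 24.022 km

24.0 km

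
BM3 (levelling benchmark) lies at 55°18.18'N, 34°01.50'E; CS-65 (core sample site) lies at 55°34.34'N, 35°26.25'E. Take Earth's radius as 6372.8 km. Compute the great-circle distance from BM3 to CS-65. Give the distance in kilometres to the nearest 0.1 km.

94.0 km

BM3: φ = +55.30300°, λ = +34.02500°
CS-65: φ = +55.57233°, λ = +35.43750°
Δφ = 0.2693°,  Δλ = 1.4125°
a = sin²(Δφ/2) + cos φ₁ cos φ₂ sin²(Δλ/2) = 0.000054
c = 2·arcsin(√a) = 0.014754 rad = 0.8453°
d = R·c = 6372.8 × 0.014754 = 94.0 km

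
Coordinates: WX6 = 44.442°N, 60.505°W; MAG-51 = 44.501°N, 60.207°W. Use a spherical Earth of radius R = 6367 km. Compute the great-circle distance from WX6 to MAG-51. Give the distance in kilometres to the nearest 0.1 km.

24.5 km

Δφ = 0.0590°,  Δλ = 0.2980°
a = sin²(Δφ/2) + cos φ₁ cos φ₂ sin²(Δλ/2) = 0.000004
c = 2·arcsin(√a) = 0.003852 rad = 0.2207°
d = R·c = 6367 × 0.003852 = 24.5 km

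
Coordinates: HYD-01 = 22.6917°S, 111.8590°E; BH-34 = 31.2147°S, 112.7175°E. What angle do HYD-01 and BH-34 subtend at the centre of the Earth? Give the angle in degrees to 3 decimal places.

8.557°

Δφ = -8.5230°,  Δλ = 0.8585°
a = sin²(Δφ/2) + cos φ₁ cos φ₂ sin²(Δλ/2) = 0.005566
c = 2·arcsin(√a) = 0.149351 rad = 8.5572°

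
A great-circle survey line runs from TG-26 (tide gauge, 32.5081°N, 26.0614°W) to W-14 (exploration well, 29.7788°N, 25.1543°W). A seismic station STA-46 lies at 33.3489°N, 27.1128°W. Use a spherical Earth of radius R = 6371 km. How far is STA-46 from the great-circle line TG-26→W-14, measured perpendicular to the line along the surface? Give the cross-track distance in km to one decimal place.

67.7 km

δ₁₃ = central angle TG-26→STA-46 = 0.021274 rad  (haversine)
θ₁₃ = bearing TG-26→STA-46 = 313.899°,  θ₁₂ = bearing TG-26→W-14 = 163.885°
dₓₜ = R·arcsin(sin δ₁₃ · sin(θ₁₃ − θ₁₂)) = 6371·arcsin(0.02127·sin(150.014°)) = 67.735 km
|dₓₜ| = 67.735 km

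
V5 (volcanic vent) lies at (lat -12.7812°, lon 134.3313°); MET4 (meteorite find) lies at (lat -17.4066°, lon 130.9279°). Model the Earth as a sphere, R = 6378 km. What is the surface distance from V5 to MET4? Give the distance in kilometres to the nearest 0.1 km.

Δφ = -4.6254°,  Δλ = -3.4034°
a = sin²(Δφ/2) + cos φ₁ cos φ₂ sin²(Δλ/2) = 0.002449
c = 2·arcsin(√a) = 0.099015 rad = 5.6732°
d = R·c = 6378 × 0.099015 = 631.5 km

631.5 km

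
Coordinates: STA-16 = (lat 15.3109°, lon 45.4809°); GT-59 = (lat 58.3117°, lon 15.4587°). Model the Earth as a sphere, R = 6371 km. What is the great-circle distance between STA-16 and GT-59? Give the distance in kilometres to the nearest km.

5387 km

Δφ = 43.0008°,  Δλ = -30.0222°
a = sin²(Δφ/2) + cos φ₁ cos φ₂ sin²(Δλ/2) = 0.168316
c = 2·arcsin(√a) = 0.845487 rad = 48.4428°
d = R·c = 6371 × 0.845487 = 5386.6 km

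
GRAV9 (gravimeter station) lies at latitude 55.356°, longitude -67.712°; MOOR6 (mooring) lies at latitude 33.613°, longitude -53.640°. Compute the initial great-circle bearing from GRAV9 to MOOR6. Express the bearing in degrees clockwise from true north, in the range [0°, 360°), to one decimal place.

149.9°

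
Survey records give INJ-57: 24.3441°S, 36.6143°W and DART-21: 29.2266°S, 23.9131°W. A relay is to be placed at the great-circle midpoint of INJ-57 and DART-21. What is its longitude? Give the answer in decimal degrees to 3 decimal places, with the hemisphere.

30.401°W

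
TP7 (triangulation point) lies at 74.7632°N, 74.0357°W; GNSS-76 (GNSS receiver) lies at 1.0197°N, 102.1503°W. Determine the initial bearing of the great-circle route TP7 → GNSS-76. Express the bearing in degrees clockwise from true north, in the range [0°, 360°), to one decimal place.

209.1°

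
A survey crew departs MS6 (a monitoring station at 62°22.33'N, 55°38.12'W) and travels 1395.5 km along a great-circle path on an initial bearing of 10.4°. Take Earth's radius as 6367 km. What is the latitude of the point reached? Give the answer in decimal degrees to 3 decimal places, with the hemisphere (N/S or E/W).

MS6: φ = +62.37217°, λ = -55.63533°
δ = d/R = 1395.5/6367 = 0.219177 rad
φ₂ = arcsin(sin φ₁ cos δ + cos φ₁ sin δ cos θ)
   = arcsin(0.88598·0.97608 + 0.46373·0.21743·0.98357) = 74.56927°
λ₂ = λ₁ + atan2(sin θ sin δ cos φ₁, cos δ − sin φ₁ sin φ₂) = -47.15242°

74.569°N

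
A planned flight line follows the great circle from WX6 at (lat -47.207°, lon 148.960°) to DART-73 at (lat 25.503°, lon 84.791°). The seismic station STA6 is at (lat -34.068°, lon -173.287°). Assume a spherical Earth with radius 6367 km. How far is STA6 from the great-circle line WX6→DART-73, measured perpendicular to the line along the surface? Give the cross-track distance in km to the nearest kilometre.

δ₁₃ = central angle WX6→STA6 = 0.543290 rad  (haversine)
θ₁₃ = bearing WX6→STA6 = 78.839°,  θ₁₂ = bearing WX6→DART-73 = 305.575°
dₓₜ = R·arcsin(sin δ₁₃ · sin(θ₁₃ − θ₁₂)) = 6367·arcsin(0.51696·sin(-226.736°)) = 2457.405 km
|dₓₜ| = 2457.405 km

2457 km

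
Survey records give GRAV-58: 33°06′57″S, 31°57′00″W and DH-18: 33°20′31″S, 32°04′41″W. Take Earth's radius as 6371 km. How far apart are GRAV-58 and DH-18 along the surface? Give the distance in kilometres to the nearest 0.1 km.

27.8 km

GRAV-58: φ = -33.11583°, λ = -31.95000°
DH-18: φ = -33.34194°, λ = -32.07806°
Δφ = -0.2261°,  Δλ = -0.1281°
a = sin²(Δφ/2) + cos φ₁ cos φ₂ sin²(Δλ/2) = 0.000005
c = 2·arcsin(√a) = 0.004367 rad = 0.2502°
d = R·c = 6371 × 0.004367 = 27.8 km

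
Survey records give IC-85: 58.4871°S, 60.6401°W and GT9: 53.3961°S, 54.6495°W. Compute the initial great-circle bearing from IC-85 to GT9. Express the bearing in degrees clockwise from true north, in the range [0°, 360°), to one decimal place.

Δλ = 5.9906°
y = sin Δλ · cos φ₂ = 0.062231
x = cos φ₁ sin φ₂ − sin φ₁ cos φ₂ cos Δλ = 0.085962
θ = atan2(y, x) = 35.9022° → 35.9022° (mod 360°)

35.9°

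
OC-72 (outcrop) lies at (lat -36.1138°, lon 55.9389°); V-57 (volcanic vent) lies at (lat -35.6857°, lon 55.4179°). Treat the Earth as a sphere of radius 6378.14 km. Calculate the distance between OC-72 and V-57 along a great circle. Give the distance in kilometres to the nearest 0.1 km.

Δφ = 0.4281°,  Δλ = -0.5210°
a = sin²(Δφ/2) + cos φ₁ cos φ₂ sin²(Δλ/2) = 0.000028
c = 2·arcsin(√a) = 0.010492 rad = 0.6011°
d = R·c = 6378.14 × 0.010492 = 66.9 km

66.9 km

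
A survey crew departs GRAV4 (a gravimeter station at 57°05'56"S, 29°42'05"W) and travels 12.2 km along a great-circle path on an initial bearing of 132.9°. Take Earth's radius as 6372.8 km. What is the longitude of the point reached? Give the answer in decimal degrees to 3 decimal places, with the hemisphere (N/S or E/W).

29.553°W

GRAV4: φ = -57.09889°, λ = -29.70139°
δ = d/R = 12.2/6372.8 = 0.001914 rad
φ₂ = arcsin(sin φ₁ cos δ + cos φ₁ sin δ cos θ)
   = arcsin(-0.83961·1.00000 + 0.54319·0.00191·-0.68072) = -57.17347°
λ₂ = λ₁ + atan2(sin θ sin δ cos φ₁, cos δ − sin φ₁ sin φ₂) = -29.55317°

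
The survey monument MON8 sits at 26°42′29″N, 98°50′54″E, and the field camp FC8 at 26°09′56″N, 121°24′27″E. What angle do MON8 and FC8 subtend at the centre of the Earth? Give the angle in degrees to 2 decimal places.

20.18°

MON8: φ = +26.70806°, λ = +98.84833°
FC8: φ = +26.16556°, λ = +121.40750°
Δφ = -0.5425°,  Δλ = 22.5592°
a = sin²(Δφ/2) + cos φ₁ cos φ₂ sin²(Δλ/2) = 0.030696
c = 2·arcsin(√a) = 0.352226 rad = 20.1810°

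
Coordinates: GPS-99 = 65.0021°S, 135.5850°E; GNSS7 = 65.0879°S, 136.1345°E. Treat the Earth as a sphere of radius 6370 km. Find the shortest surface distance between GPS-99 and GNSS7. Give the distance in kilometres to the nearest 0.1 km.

27.5 km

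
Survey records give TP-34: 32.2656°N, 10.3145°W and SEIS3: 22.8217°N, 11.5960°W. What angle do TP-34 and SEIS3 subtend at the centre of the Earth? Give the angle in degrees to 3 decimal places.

Δφ = -9.4439°,  Δλ = -1.2815°
a = sin²(Δφ/2) + cos φ₁ cos φ₂ sin²(Δλ/2) = 0.006874
c = 2·arcsin(√a) = 0.166011 rad = 9.5117°

9.512°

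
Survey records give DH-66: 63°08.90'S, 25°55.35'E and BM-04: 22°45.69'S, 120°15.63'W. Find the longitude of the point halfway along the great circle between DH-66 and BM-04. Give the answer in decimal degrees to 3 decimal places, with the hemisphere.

DH-66: φ = -63.14833°, λ = +25.92250°
BM-04: φ = -22.76150°, λ = -120.26050°
Bx = cos φ₂ cos Δλ = -0.766118,  By = cos φ₂ sin Δλ = -0.513201
φₘ = atan2(sin φ₁ + sin φ₂, √((cos φ₁ + Bx)² + By²)) = -64.80071°
λₘ = λ₁ + atan2(By, cos φ₁ + Bx) = -95.57312°

95.573°W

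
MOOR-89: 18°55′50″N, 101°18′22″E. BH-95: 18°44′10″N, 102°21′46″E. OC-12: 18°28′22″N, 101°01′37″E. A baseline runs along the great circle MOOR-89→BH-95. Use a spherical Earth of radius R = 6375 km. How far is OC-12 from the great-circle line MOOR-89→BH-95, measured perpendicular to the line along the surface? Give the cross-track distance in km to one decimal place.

MOOR-89: φ = +18.93056°, λ = +101.30611°
BH-95: φ = +18.73611°, λ = +102.36278°
OC-12: φ = +18.47278°, λ = +101.02694°
δ₁₃ = central angle MOOR-89→OC-12 = 0.009227 rad  (haversine)
θ₁₃ = bearing MOOR-89→OC-12 = 210.057°,  θ₁₂ = bearing MOOR-89→BH-95 = 100.832°
dₓₜ = R·arcsin(sin δ₁₃ · sin(θ₁₃ − θ₁₂)) = 6375·arcsin(0.00923·sin(109.225°)) = 55.541 km
|dₓₜ| = 55.541 km

55.5 km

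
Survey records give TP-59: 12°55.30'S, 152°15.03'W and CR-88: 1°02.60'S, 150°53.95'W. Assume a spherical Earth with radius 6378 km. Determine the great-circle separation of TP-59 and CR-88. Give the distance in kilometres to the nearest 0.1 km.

TP-59: φ = -12.92167°, λ = -152.25050°
CR-88: φ = -1.04333°, λ = -150.89917°
Δφ = 11.8783°,  Δλ = 1.3513°
a = sin²(Δφ/2) + cos φ₁ cos φ₂ sin²(Δλ/2) = 0.010842
c = 2·arcsin(√a) = 0.208629 rad = 11.9535°
d = R·c = 6378 × 0.208629 = 1330.6 km

1330.6 km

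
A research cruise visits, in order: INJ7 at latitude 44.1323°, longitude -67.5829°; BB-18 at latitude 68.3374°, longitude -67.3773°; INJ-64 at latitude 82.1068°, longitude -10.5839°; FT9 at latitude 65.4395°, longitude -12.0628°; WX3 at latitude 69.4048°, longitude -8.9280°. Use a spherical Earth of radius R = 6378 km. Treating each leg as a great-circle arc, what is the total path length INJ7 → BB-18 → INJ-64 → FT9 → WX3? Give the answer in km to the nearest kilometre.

7071 km

INJ7→BB-18: c = 0.422463 rad, d = 2694.47 km
BB-18→INJ-64: c = 0.322862 rad, d = 2059.22 km
INJ-64→FT9: c = 0.290966 rad, d = 1855.78 km
FT9→WX3: c = 0.072302 rad, d = 461.14 km
Total = 2694.47 + 2059.22 + 1855.78 + 461.14 = 7070.61 km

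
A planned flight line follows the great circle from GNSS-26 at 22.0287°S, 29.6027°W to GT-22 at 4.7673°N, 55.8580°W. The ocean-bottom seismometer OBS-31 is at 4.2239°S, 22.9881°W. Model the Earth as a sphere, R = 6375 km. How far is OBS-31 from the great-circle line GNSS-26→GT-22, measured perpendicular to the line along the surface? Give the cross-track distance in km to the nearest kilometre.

1942 km

δ₁₃ = central angle GNSS-26→OBS-31 = 0.330285 rad  (haversine)
θ₁₃ = bearing GNSS-26→OBS-31 = 20.746°,  θ₁₂ = bearing GNSS-26→GT-22 = 313.081°
dₓₜ = R·arcsin(sin δ₁₃ · sin(θ₁₃ − θ₁₂)) = 6375·arcsin(0.32431·sin(-292.335°)) = 1942.293 km
|dₓₜ| = 1942.293 km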